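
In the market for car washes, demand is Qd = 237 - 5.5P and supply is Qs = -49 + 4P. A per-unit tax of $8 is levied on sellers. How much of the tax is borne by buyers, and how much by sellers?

Buyers bear 64/19, sellers bear 88/19

Pre-tax equilibrium: P* = 572/19, Q* = 1357/19.
Tax on sellers shifts supply to Qs = -49 + 4(P − 8) = -81 + 4P.
237 - 5.5P = -81 + 4P gives buyer price Pb = 636/19; sellers receive Ps = 636/19 − 8 = 484/19.
New quantity: Q = 237 − 5.5(636/19) = 1005/19.
Buyer burden = 636/19 − 572/19 = 64/19; seller burden = 572/19 − 484/19 = 88/19.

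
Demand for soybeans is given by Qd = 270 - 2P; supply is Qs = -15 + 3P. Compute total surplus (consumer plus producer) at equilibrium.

Total surplus = 10140

Equilibrium: 270 - 2P = -15 + 3P gives P* = 57, Q* = 156.
Demand choke price: P = 135; supply starts at P = 5.
CS = ½(135 − 57)(156) = 6084; PS = ½(57 − 5)(156) = 4056.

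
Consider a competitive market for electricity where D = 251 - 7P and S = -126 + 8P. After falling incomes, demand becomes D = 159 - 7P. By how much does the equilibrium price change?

ΔP = -92/15

Original equilibrium: P* = 377/15, Q* = 1126/15.
New equilibrium: 159 - 7P = -126 + 8P, so 285 = 15P and P' = 19; Q' = 159 − 7(19) = 26.
Change in price: 19 − 377/15 = -92/15.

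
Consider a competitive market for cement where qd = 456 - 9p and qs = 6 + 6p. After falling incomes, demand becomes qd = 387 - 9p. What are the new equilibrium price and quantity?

Original equilibrium: p* = 30, q* = 186.
New equilibrium: 387 - 9p = 6 + 6p, so 381 = 15p and p' = 25.4; q' = 387 − 9(25.4) = 158.4.

p' = 25.4, q' = 158.4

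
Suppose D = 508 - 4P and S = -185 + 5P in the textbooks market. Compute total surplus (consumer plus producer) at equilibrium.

Total surplus = 9000

Equilibrium: 508 - 4P = -185 + 5P gives P* = 77, Q* = 200.
Demand choke price: P = 127; supply starts at P = 37.
CS = ½(127 − 77)(200) = 5000; PS = ½(77 − 37)(200) = 4000.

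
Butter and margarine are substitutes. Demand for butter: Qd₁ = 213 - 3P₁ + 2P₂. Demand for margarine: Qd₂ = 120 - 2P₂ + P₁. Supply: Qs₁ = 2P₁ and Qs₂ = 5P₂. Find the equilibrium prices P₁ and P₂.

Market 1: 213 - 3P₁ + 2P₂ = 2P₁ → 5P₁ - 2P₂ = 213.
Market 2: 7P₂ - P₁ = 120.
Eliminating P₂: 7×(1) + 2×(2) gives 33P₁ = 1731, so P₁ = 577/11.
Back-substitute into (2): P₂ = (120 + 1×577/11) / 7 = 271/11.

P₁ = 577/11, P₂ = 271/11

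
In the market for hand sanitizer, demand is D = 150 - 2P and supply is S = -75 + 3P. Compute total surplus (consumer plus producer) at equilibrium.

Total surplus = 1500

Equilibrium: 150 - 2P = -75 + 3P gives P* = 45, Q* = 60.
Demand choke price: P = 75; supply starts at P = 25.
CS = ½(75 − 45)(60) = 900; PS = ½(45 − 25)(60) = 600.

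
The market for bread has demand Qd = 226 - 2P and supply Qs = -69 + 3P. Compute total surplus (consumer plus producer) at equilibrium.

Total surplus = 4860

Equilibrium: 226 - 2P = -69 + 3P gives P* = 59, Q* = 108.
Demand choke price: P = 113; supply starts at P = 23.
CS = ½(113 − 59)(108) = 2916; PS = ½(59 − 23)(108) = 1944.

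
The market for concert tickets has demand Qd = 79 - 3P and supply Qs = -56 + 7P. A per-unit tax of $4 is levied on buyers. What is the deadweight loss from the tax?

Pre-tax equilibrium: P* = 13.5, Q* = 38.5.
Tax on buyers shifts demand to Qd = 79 − 3(P + 4) = 67 - 3P.
67 - 3P = -56 + 7P gives seller price Ps = 12.3; buyers pay Pb = 12.3 + 4 = 16.3.
New quantity: Q = 79 − 3(16.3) = 30.1.
DWL = ½ × 4 × (38.5 − 30.1) = 16.8.

Deadweight loss = 16.8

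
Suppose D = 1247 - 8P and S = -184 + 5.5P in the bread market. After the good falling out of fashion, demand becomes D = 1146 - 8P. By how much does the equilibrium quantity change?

ΔQ = -1111/27

Original equilibrium: P* = 106, Q* = 399.
New equilibrium: 1146 - 8P = -184 + 5.5P, so 1330 = 13.5P and P' = 2660/27; Q' = 1146 − 8(2660/27) = 9662/27.
Change in quantity: 9662/27 − 399 = -1111/27.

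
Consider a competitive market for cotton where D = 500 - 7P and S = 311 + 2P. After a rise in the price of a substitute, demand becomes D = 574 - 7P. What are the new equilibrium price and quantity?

Original equilibrium: P* = 21, Q* = 353.
New equilibrium: 574 - 7P = 311 + 2P, so 263 = 9P and P' = 263/9; Q' = 574 − 7(263/9) = 3325/9.

P' = 263/9, Q' = 3325/9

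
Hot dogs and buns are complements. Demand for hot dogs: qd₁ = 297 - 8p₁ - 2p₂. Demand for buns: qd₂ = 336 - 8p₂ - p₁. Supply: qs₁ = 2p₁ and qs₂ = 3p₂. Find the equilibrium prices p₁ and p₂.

Market 1: 297 - 8p₁ - 2p₂ = 2p₁ → 10p₁ + 2p₂ = 297.
Market 2: 11p₂ + p₁ = 336.
Eliminating p₂: 11×(1) − 2×(2) gives 108p₁ = 2595, so p₁ = 865/36.
Back-substitute into (2): p₂ = (336 − 1×865/36) / 11 = 1021/36.

p₁ = 865/36, p₂ = 1021/36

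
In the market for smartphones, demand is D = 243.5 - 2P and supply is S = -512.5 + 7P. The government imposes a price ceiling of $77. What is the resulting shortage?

Shortage = 63

Equilibrium price would be P* = 84, so the ceiling at 77 binds.
At P = 77: D = 243.5 − 2(77) = 89.5, S = -512.5 + 7(77) = 26.5.
Shortage = 89.5 − 26.5 = 63.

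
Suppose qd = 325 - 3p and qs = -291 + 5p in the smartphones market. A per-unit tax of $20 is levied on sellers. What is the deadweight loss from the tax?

Deadweight loss = 375

Pre-tax equilibrium: p* = 77, q* = 94.
Tax on sellers shifts supply to qs = -291 + 5(p − 20) = -391 + 5p.
325 - 3p = -391 + 5p gives buyer price pb = 89.5; sellers receive ps = 89.5 − 20 = 69.5.
New quantity: q = 325 − 3(89.5) = 56.5.
DWL = ½ × 20 × (94 − 56.5) = 375.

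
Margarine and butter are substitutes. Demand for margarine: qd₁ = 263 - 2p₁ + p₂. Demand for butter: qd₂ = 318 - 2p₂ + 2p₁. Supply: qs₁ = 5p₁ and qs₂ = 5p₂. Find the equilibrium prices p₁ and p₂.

p₁ = 2159/47, p₂ = 2752/47

Market 1: 263 - 2p₁ + p₂ = 5p₁ → 7p₁ - p₂ = 263.
Market 2: 7p₂ - 2p₁ = 318.
Eliminating p₂: 7×(1) + 1×(2) gives 47p₁ = 2159, so p₁ = 2159/47.
Back-substitute into (2): p₂ = (318 + 2×2159/47) / 7 = 2752/47.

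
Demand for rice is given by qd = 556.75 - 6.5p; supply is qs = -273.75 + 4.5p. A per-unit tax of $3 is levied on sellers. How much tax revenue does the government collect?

Tax revenue = 7659/44

Pre-tax equilibrium: p* = 75.5, q* = 66.
Tax on sellers shifts supply to qs = -273.75 + 4.5(p − 3) = -287.25 + 4.5p.
556.75 - 6.5p = -287.25 + 4.5p gives buyer price pb = 844/11; sellers receive ps = 844/11 − 3 = 811/11.
New quantity: q = 556.75 − 6.5(844/11) = 2553/44.
Revenue = 3 × 2553/44 = 7659/44.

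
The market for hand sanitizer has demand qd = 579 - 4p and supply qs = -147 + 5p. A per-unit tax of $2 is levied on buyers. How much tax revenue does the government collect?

Pre-tax equilibrium: p* = 242/3, q* = 769/3.
Tax on buyers shifts demand to qd = 579 − 4(p + 2) = 571 - 4p.
571 - 4p = -147 + 5p gives seller price ps = 718/9; buyers pay pb = 718/9 + 2 = 736/9.
New quantity: q = 579 − 4(736/9) = 2267/9.
Revenue = 2 × 2267/9 = 4534/9.

Tax revenue = 4534/9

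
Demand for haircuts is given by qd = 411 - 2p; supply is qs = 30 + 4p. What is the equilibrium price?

p* = 63.5

Set qd = qs: 411 - 2p = 30 + 4p.
381 = 6p, so p* = 63.5.
q* = 411 − 2(63.5) = 284.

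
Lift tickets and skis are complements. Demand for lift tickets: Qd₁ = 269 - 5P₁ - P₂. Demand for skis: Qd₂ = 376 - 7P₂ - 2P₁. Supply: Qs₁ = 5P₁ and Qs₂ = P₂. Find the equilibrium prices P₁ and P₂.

P₁ = 296/13, P₂ = 537/13

Market 1: 269 - 5P₁ - P₂ = 5P₁ → 10P₁ + P₂ = 269.
Market 2: 8P₂ + 2P₁ = 376.
Eliminating P₂: 8×(1) − 1×(2) gives 78P₁ = 1776, so P₁ = 296/13.
Back-substitute into (2): P₂ = (376 − 2×296/13) / 8 = 537/13.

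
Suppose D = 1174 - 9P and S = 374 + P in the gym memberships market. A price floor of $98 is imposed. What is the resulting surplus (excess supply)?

Surplus = 180

Equilibrium price would be P* = 80, so the floor at 98 binds.
At P = 98: D = 292, S = 472.
Surplus = 472 − 292 = 180.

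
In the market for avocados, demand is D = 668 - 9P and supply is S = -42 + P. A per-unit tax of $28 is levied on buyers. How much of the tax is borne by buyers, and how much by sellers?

Pre-tax equilibrium: P* = 71, Q* = 29.
Tax on buyers shifts demand to D = 668 − 9(P + 28) = 416 - 9P.
416 - 9P = -42 + P gives seller price Ps = 45.8; buyers pay Pb = 45.8 + 28 = 73.8.
New quantity: Q = 668 − 9(73.8) = 3.8.
Buyer burden = 73.8 − 71 = 2.8; seller burden = 71 − 45.8 = 25.2.

Buyers bear $2.8, sellers bear $25.2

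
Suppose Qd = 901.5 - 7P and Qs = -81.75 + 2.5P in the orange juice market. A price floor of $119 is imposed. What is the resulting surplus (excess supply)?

Surplus = 147.25

Equilibrium price would be P* = 103.5, so the floor at 119 binds.
At P = 119: Qd = 68.5, Qs = 215.75.
Surplus = 215.75 − 68.5 = 147.25.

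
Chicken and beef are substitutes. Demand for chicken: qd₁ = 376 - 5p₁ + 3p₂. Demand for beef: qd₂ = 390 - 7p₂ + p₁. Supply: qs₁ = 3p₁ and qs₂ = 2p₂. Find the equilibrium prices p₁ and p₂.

p₁ = 66, p₂ = 152/3

Market 1: 376 - 5p₁ + 3p₂ = 3p₁ → 8p₁ - 3p₂ = 376.
Market 2: 9p₂ - p₁ = 390.
Eliminating p₂: 9×(1) + 3×(2) gives 69p₁ = 4554, so p₁ = 66.
Back-substitute into (2): p₂ = (390 + 1×66) / 9 = 152/3.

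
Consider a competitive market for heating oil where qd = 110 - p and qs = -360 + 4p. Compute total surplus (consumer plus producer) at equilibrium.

Equilibrium: 110 - p = -360 + 4p gives p* = 94, q* = 16.
Demand choke price: p = 110; supply starts at p = 90.
CS = ½(110 − 94)(16) = 128; PS = ½(94 − 90)(16) = 32.

Total surplus = 160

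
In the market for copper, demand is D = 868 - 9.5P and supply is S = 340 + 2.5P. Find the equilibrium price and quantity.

Set D = S: 868 - 9.5P = 340 + 2.5P.
528 = 12P, so P* = 44.
Q* = 868 − 9.5(44) = 450.

P* = 44, Q* = 450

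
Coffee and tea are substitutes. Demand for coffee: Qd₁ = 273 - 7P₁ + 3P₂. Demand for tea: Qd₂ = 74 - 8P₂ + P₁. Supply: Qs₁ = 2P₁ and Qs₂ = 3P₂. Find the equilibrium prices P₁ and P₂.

Market 1: 273 - 7P₁ + 3P₂ = 2P₁ → 9P₁ - 3P₂ = 273.
Market 2: 11P₂ - P₁ = 74.
Eliminating P₂: 11×(1) + 3×(2) gives 96P₁ = 3225, so P₁ = 33.59375.
Back-substitute into (2): P₂ = (74 + 1×33.59375) / 11 = 9.78125.

P₁ = 33.59375, P₂ = 9.78125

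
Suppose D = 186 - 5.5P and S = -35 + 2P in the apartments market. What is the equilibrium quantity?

Set D = S: 186 - 5.5P = -35 + 2P.
221 = 7.5P, so P* = 442/15.
Q* = 186 − 5.5(442/15) = 359/15.

Q* = 359/15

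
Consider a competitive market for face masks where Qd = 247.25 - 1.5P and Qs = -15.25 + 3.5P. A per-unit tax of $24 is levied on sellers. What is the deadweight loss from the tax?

Pre-tax equilibrium: P* = 52.5, Q* = 168.5.
Tax on sellers shifts supply to Qs = -15.25 + 3.5(P − 24) = -99.25 + 3.5P.
247.25 - 1.5P = -99.25 + 3.5P gives buyer price Pb = 69.3; sellers receive Ps = 69.3 − 24 = 45.3.
New quantity: Q = 247.25 − 1.5(69.3) = 143.3.
DWL = ½ × 24 × (168.5 − 143.3) = 302.4.

Deadweight loss = 302.4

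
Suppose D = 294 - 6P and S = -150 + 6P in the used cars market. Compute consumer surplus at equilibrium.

Equilibrium: 294 - 6P = -150 + 6P gives P* = 37, Q* = 72.
Demand choke price (D = 0): P = 49.
CS = ½(49 − 37)(72) = 432.

Consumer surplus = 432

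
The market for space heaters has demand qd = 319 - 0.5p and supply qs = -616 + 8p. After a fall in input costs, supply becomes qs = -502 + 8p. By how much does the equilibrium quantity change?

Δq = 114/17

Original equilibrium: p* = 110, q* = 264.
New equilibrium: 319 - 0.5p = -502 + 8p, so 821 = 8.5p and p' = 1642/17; q' = 319 − 0.5(1642/17) = 4602/17.
Change in quantity: 4602/17 − 264 = 114/17.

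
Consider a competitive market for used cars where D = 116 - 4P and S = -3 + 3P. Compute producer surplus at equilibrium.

Producer surplus = 384

Equilibrium: 116 - 4P = -3 + 3P gives P* = 17, Q* = 48.
Supply starts at P = 1 (where S = 0).
PS = ½(17 − 1)(48) = 384.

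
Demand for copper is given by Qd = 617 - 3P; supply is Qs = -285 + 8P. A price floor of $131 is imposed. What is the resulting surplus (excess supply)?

Surplus = 539

Equilibrium price would be P* = 82, so the floor at 131 binds.
At P = 131: Qd = 224, Qs = 763.
Surplus = 763 − 224 = 539.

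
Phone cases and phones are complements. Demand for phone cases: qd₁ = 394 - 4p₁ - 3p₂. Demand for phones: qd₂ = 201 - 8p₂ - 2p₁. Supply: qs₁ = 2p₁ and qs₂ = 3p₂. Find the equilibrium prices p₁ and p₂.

Market 1: 394 - 4p₁ - 3p₂ = 2p₁ → 6p₁ + 3p₂ = 394.
Market 2: 11p₂ + 2p₁ = 201.
Eliminating p₂: 11×(1) − 3×(2) gives 60p₁ = 3731, so p₁ = 3731/60.
Back-substitute into (2): p₂ = (201 − 2×3731/60) / 11 = 209/30.

p₁ = 3731/60, p₂ = 209/30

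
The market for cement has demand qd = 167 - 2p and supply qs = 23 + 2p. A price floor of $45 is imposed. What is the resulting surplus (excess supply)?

Surplus = 36

Equilibrium price would be p* = 36, so the floor at 45 binds.
At p = 45: qd = 77, qs = 113.
Surplus = 113 − 77 = 36.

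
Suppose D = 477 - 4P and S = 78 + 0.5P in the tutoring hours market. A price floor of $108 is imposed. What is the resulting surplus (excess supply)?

Surplus = 87

Equilibrium price would be P* = 266/3, so the floor at 108 binds.
At P = 108: D = 45, S = 132.
Surplus = 132 − 45 = 87.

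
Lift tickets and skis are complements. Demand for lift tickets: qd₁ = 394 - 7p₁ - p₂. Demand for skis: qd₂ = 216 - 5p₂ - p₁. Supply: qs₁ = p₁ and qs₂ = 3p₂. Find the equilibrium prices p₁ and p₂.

p₁ = 2936/63, p₂ = 1334/63

Market 1: 394 - 7p₁ - p₂ = p₁ → 8p₁ + p₂ = 394.
Market 2: 8p₂ + p₁ = 216.
Eliminating p₂: 8×(1) − 1×(2) gives 63p₁ = 2936, so p₁ = 2936/63.
Back-substitute into (2): p₂ = (216 − 1×2936/63) / 8 = 1334/63.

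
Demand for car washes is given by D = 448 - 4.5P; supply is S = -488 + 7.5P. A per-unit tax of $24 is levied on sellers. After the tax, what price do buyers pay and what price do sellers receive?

Pre-tax equilibrium: P* = 78, Q* = 97.
Tax on sellers shifts supply to S = -488 + 7.5(P − 24) = -668 + 7.5P.
448 - 4.5P = -668 + 7.5P gives buyer price Pb = 93; sellers receive Ps = 93 − 24 = 69.
New quantity: Q = 448 − 4.5(93) = 29.5.

Buyers pay $93, sellers receive $69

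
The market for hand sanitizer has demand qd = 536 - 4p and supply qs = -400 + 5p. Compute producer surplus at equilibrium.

Equilibrium: 536 - 4p = -400 + 5p gives p* = 104, q* = 120.
Supply starts at p = 80 (where qs = 0).
PS = ½(104 − 80)(120) = 1440.

Producer surplus = 1440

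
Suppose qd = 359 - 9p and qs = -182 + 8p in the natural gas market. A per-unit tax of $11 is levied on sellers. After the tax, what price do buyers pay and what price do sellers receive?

Pre-tax equilibrium: p* = 541/17, q* = 1234/17.
Tax on sellers shifts supply to qs = -182 + 8(p − 11) = -270 + 8p.
359 - 9p = -270 + 8p gives buyer price pb = 37; sellers receive ps = 37 − 11 = 26.
New quantity: q = 359 − 9(37) = 26.

Buyers pay $37, sellers receive $26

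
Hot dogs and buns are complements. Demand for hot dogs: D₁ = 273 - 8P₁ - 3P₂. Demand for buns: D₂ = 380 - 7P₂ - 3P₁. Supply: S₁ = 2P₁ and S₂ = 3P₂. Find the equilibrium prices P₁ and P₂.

Market 1: 273 - 8P₁ - 3P₂ = 2P₁ → 10P₁ + 3P₂ = 273.
Market 2: 10P₂ + 3P₁ = 380.
Eliminating P₂: 10×(1) − 3×(2) gives 91P₁ = 1590, so P₁ = 1590/91.
Back-substitute into (2): P₂ = (380 − 3×1590/91) / 10 = 2981/91.

P₁ = 1590/91, P₂ = 2981/91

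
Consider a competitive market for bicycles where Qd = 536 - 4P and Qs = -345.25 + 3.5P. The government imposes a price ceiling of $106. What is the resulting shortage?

Shortage = 86.25

Equilibrium price would be P* = 117.5, so the ceiling at 106 binds.
At P = 106: Qd = 536 − 4(106) = 112, Qs = -345.25 + 3.5(106) = 25.75.
Shortage = 112 − 25.75 = 86.25.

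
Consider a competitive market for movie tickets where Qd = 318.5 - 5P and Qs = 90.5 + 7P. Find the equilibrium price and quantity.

Set Qd = Qs: 318.5 - 5P = 90.5 + 7P.
228 = 12P, so P* = 19.
Q* = 318.5 − 5(19) = 223.5.

P* = 19, Q* = 223.5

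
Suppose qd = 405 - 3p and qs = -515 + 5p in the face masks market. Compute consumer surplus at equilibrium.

Equilibrium: 405 - 3p = -515 + 5p gives p* = 115, q* = 60.
Demand choke price (qd = 0): p = 135.
CS = ½(135 − 115)(60) = 600.

Consumer surplus = 600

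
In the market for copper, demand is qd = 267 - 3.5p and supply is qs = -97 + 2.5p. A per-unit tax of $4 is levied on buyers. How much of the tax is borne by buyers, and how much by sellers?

Buyers bear 5/3, sellers bear 7/3

Pre-tax equilibrium: p* = 182/3, q* = 164/3.
Tax on buyers shifts demand to qd = 267 − 3.5(p + 4) = 253 - 3.5p.
253 - 3.5p = -97 + 2.5p gives seller price ps = 175/3; buyers pay pb = 175/3 + 4 = 187/3.
New quantity: q = 267 − 3.5(187/3) = 293/6.
Buyer burden = 187/3 − 182/3 = 5/3; seller burden = 182/3 − 175/3 = 7/3.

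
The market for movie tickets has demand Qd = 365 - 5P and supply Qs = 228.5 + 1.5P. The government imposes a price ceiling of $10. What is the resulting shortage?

Shortage = 71.5

Equilibrium price would be P* = 21, so the ceiling at 10 binds.
At P = 10: Qd = 365 − 5(10) = 315, Qs = 228.5 + 1.5(10) = 243.5.
Shortage = 315 − 243.5 = 71.5.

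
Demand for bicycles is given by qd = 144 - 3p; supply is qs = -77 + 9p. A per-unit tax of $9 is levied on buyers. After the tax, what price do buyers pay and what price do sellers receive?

Pre-tax equilibrium: p* = 221/12, q* = 88.75.
Tax on buyers shifts demand to qd = 144 − 3(p + 9) = 117 - 3p.
117 - 3p = -77 + 9p gives seller price ps = 97/6; buyers pay pb = 97/6 + 9 = 151/6.
New quantity: q = 144 − 3(151/6) = 68.5.

Buyers pay 151/6, sellers receive 97/6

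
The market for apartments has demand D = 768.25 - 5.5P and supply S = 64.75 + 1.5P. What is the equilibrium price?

Set D = S: 768.25 - 5.5P = 64.75 + 1.5P.
703.5 = 7P, so P* = 100.5.
Q* = 768.25 − 5.5(100.5) = 215.5.

P* = 100.5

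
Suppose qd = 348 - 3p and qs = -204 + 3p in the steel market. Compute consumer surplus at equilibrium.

Equilibrium: 348 - 3p = -204 + 3p gives p* = 92, q* = 72.
Demand choke price (qd = 0): p = 116.
CS = ½(116 − 92)(72) = 864.

Consumer surplus = 864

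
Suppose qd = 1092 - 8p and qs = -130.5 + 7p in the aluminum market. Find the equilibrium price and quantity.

Set qd = qs: 1092 - 8p = -130.5 + 7p.
1222.5 = 15p, so p* = 81.5.
q* = 1092 − 8(81.5) = 440.

p* = 81.5, q* = 440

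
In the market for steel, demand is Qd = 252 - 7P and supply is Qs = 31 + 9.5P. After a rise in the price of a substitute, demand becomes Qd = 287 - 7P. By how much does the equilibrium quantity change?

Original equilibrium: P* = 442/33, Q* = 5222/33.
New equilibrium: 287 - 7P = 31 + 9.5P, so 256 = 16.5P and P' = 512/33; Q' = 287 − 7(512/33) = 5887/33.
Change in quantity: 5887/33 − 5222/33 = 665/33.

ΔQ = 665/33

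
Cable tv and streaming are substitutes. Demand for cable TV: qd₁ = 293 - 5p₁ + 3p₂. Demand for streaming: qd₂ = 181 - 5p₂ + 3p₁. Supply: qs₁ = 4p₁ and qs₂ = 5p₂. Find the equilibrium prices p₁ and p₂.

p₁ = 3473/81, p₂ = 836/27

Market 1: 293 - 5p₁ + 3p₂ = 4p₁ → 9p₁ - 3p₂ = 293.
Market 2: 10p₂ - 3p₁ = 181.
Eliminating p₂: 10×(1) + 3×(2) gives 81p₁ = 3473, so p₁ = 3473/81.
Back-substitute into (2): p₂ = (181 + 3×3473/81) / 10 = 836/27.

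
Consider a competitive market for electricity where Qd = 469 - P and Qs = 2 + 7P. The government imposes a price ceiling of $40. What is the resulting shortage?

Shortage = 147

Equilibrium price would be P* = 58.375, so the ceiling at 40 binds.
At P = 40: Qd = 469 − 1(40) = 429, Qs = 2 + 7(40) = 282.
Shortage = 429 − 282 = 147.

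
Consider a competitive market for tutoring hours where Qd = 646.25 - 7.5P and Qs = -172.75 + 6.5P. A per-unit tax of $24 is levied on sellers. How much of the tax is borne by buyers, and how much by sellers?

Buyers bear 78/7, sellers bear 90/7

Pre-tax equilibrium: P* = 58.5, Q* = 207.5.
Tax on sellers shifts supply to Qs = -172.75 + 6.5(P − 24) = -328.75 + 6.5P.
646.25 - 7.5P = -328.75 + 6.5P gives buyer price Pb = 975/14; sellers receive Ps = 975/14 − 24 = 639/14.
New quantity: Q = 646.25 − 7.5(975/14) = 1735/14.
Buyer burden = 975/14 − 58.5 = 78/7; seller burden = 58.5 − 639/14 = 90/7.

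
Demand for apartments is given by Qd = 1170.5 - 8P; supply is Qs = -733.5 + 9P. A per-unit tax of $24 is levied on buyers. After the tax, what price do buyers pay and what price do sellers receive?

Buyers pay 2120/17, sellers receive 1712/17

Pre-tax equilibrium: P* = 112, Q* = 274.5.
Tax on buyers shifts demand to Qd = 1170.5 − 8(P + 24) = 978.5 - 8P.
978.5 - 8P = -733.5 + 9P gives seller price Ps = 1712/17; buyers pay Pb = 1712/17 + 24 = 2120/17.
New quantity: Q = 1170.5 − 8(2120/17) = 5877/34.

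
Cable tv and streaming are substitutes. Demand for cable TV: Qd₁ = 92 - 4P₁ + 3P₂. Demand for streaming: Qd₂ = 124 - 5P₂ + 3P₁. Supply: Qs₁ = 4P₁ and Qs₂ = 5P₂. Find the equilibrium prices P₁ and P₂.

P₁ = 1292/71, P₂ = 1268/71

Market 1: 92 - 4P₁ + 3P₂ = 4P₁ → 8P₁ - 3P₂ = 92.
Market 2: 10P₂ - 3P₁ = 124.
Eliminating P₂: 10×(1) + 3×(2) gives 71P₁ = 1292, so P₁ = 1292/71.
Back-substitute into (2): P₂ = (124 + 3×1292/71) / 10 = 1268/71.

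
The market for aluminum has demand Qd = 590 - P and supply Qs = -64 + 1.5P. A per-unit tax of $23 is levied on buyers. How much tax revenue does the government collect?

Pre-tax equilibrium: P* = 261.6, Q* = 328.4.
Tax on buyers shifts demand to Qd = 590 − 1(P + 23) = 567 - P.
567 - P = -64 + 1.5P gives seller price Ps = 252.4; buyers pay Pb = 252.4 + 23 = 275.4.
New quantity: Q = 590 − 1(275.4) = 314.6.
Revenue = 23 × 314.6 = 7235.8.

Tax revenue = 7235.8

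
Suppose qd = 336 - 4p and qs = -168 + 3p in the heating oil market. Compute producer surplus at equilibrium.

Equilibrium: 336 - 4p = -168 + 3p gives p* = 72, q* = 48.
Supply starts at p = 56 (where qs = 0).
PS = ½(72 − 56)(48) = 384.

Producer surplus = 384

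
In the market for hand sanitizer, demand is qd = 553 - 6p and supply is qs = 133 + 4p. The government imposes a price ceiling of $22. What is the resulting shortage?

Equilibrium price would be p* = 42, so the ceiling at 22 binds.
At p = 22: qd = 553 − 6(22) = 421, qs = 133 + 4(22) = 221.
Shortage = 421 − 221 = 200.

Shortage = 200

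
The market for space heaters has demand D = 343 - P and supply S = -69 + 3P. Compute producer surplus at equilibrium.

Equilibrium: 343 - P = -69 + 3P gives P* = 103, Q* = 240.
Supply starts at P = 23 (where S = 0).
PS = ½(103 − 23)(240) = 9600.

Producer surplus = 9600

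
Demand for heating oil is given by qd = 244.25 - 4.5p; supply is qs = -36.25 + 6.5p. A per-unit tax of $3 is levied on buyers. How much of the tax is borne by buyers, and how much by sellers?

Pre-tax equilibrium: p* = 25.5, q* = 129.5.
Tax on buyers shifts demand to qd = 244.25 − 4.5(p + 3) = 230.75 - 4.5p.
230.75 - 4.5p = -36.25 + 6.5p gives seller price ps = 267/11; buyers pay pb = 267/11 + 3 = 300/11.
New quantity: q = 244.25 − 4.5(300/11) = 5347/44.
Buyer burden = 300/11 − 25.5 = 39/22; seller burden = 25.5 − 267/11 = 27/22.

Buyers bear 39/22, sellers bear 27/22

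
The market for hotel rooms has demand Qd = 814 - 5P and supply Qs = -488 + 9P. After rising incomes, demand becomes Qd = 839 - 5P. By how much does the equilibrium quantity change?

Original equilibrium: P* = 93, Q* = 349.
New equilibrium: 839 - 5P = -488 + 9P, so 1327 = 14P and P' = 1327/14; Q' = 839 − 5(1327/14) = 5111/14.
Change in quantity: 5111/14 − 349 = 225/14.

ΔQ = 225/14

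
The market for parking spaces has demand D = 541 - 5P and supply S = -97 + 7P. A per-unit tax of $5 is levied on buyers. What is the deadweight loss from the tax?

Pre-tax equilibrium: P* = 319/6, Q* = 1651/6.
Tax on buyers shifts demand to D = 541 − 5(P + 5) = 516 - 5P.
516 - 5P = -97 + 7P gives seller price Ps = 613/12; buyers pay Pb = 613/12 + 5 = 673/12.
New quantity: Q = 541 − 5(673/12) = 3127/12.
DWL = ½ × 5 × (1651/6 − 3127/12) = 875/24.

Deadweight loss = 875/24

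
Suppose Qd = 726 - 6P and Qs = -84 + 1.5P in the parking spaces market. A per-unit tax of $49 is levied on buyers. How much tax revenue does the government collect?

Tax revenue = 940.8

Pre-tax equilibrium: P* = 108, Q* = 78.
Tax on buyers shifts demand to Qd = 726 − 6(P + 49) = 432 - 6P.
432 - 6P = -84 + 1.5P gives seller price Ps = 68.8; buyers pay Pb = 68.8 + 49 = 117.8.
New quantity: Q = 726 − 6(117.8) = 19.2.
Revenue = 49 × 19.2 = 940.8.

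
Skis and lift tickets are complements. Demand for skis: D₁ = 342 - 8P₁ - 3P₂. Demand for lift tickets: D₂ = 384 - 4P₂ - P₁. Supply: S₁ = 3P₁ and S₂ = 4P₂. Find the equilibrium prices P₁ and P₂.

Market 1: 342 - 8P₁ - 3P₂ = 3P₁ → 11P₁ + 3P₂ = 342.
Market 2: 8P₂ + P₁ = 384.
Eliminating P₂: 8×(1) − 3×(2) gives 85P₁ = 1584, so P₁ = 1584/85.
Back-substitute into (2): P₂ = (384 − 1×1584/85) / 8 = 3882/85.

P₁ = 1584/85, P₂ = 3882/85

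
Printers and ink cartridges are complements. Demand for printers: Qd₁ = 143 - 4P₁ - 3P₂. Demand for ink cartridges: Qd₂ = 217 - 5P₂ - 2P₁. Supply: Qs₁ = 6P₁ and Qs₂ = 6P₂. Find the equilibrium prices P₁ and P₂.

P₁ = 461/52, P₂ = 471/26

Market 1: 143 - 4P₁ - 3P₂ = 6P₁ → 10P₁ + 3P₂ = 143.
Market 2: 11P₂ + 2P₁ = 217.
Eliminating P₂: 11×(1) − 3×(2) gives 104P₁ = 922, so P₁ = 461/52.
Back-substitute into (2): P₂ = (217 − 2×461/52) / 11 = 471/26.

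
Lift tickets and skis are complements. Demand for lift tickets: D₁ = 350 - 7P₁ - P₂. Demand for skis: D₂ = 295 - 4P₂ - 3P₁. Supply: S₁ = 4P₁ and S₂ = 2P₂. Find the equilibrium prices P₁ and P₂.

P₁ = 1805/63, P₂ = 2195/63

Market 1: 350 - 7P₁ - P₂ = 4P₁ → 11P₁ + P₂ = 350.
Market 2: 6P₂ + 3P₁ = 295.
Eliminating P₂: 6×(1) − 1×(2) gives 63P₁ = 1805, so P₁ = 1805/63.
Back-substitute into (2): P₂ = (295 − 3×1805/63) / 6 = 2195/63.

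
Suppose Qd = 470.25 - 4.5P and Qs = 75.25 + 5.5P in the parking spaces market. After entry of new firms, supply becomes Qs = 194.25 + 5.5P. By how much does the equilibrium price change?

Original equilibrium: P* = 39.5, Q* = 292.5.
New equilibrium: 470.25 - 4.5P = 194.25 + 5.5P, so 276 = 10P and P' = 27.6; Q' = 470.25 − 4.5(27.6) = 346.05.
Change in price: 27.6 − 39.5 = -11.9.

ΔP = -11.9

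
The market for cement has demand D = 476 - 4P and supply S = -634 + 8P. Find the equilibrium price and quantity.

P* = 92.5, Q* = 106

Set D = S: 476 - 4P = -634 + 8P.
1110 = 12P, so P* = 92.5.
Q* = 476 − 4(92.5) = 106.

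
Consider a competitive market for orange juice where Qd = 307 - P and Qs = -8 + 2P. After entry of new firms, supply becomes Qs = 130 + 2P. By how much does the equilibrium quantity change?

Original equilibrium: P* = 105, Q* = 202.
New equilibrium: 307 - P = 130 + 2P, so 177 = 3P and P' = 59; Q' = 307 − 1(59) = 248.
Change in quantity: 248 − 202 = 46.

ΔQ = 46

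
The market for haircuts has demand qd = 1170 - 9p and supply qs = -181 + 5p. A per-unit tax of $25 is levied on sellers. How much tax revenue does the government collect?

Tax revenue = 38700/7

Pre-tax equilibrium: p* = 96.5, q* = 301.5.
Tax on sellers shifts supply to qs = -181 + 5(p − 25) = -306 + 5p.
1170 - 9p = -306 + 5p gives buyer price pb = 738/7; sellers receive ps = 738/7 − 25 = 563/7.
New quantity: q = 1170 − 9(738/7) = 1548/7.
Revenue = 25 × 1548/7 = 38700/7.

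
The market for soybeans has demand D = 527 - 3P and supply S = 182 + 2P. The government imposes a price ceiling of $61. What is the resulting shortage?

Equilibrium price would be P* = 69, so the ceiling at 61 binds.
At P = 61: D = 527 − 3(61) = 344, S = 182 + 2(61) = 304.
Shortage = 344 − 304 = 40.

Shortage = 40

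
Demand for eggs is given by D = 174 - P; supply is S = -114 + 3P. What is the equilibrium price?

P* = 72

Set D = S: 174 - P = -114 + 3P.
288 = 4P, so P* = 72.
Q* = 174 − 1(72) = 102.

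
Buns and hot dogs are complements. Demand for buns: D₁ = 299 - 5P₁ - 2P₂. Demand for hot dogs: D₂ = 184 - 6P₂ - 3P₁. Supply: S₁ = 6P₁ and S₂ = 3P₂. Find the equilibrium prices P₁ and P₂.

P₁ = 2323/93, P₂ = 1127/93

Market 1: 299 - 5P₁ - 2P₂ = 6P₁ → 11P₁ + 2P₂ = 299.
Market 2: 9P₂ + 3P₁ = 184.
Eliminating P₂: 9×(1) − 2×(2) gives 93P₁ = 2323, so P₁ = 2323/93.
Back-substitute into (2): P₂ = (184 − 3×2323/93) / 9 = 1127/93.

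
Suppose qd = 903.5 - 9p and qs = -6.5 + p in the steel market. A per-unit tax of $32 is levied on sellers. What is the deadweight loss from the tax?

Pre-tax equilibrium: p* = 91, q* = 84.5.
Tax on sellers shifts supply to qs = -6.5 + 1(p − 32) = -38.5 + p.
903.5 - 9p = -38.5 + p gives buyer price pb = 94.2; sellers receive ps = 94.2 − 32 = 62.2.
New quantity: q = 903.5 − 9(94.2) = 55.7.
DWL = ½ × 32 × (84.5 − 55.7) = 460.8.

Deadweight loss = 460.8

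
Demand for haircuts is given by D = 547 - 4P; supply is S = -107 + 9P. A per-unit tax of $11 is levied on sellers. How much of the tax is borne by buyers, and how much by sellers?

Pre-tax equilibrium: P* = 654/13, Q* = 4495/13.
Tax on sellers shifts supply to S = -107 + 9(P − 11) = -206 + 9P.
547 - 4P = -206 + 9P gives buyer price Pb = 753/13; sellers receive Ps = 753/13 − 11 = 610/13.
New quantity: Q = 547 − 4(753/13) = 4099/13.
Buyer burden = 753/13 − 654/13 = 99/13; seller burden = 654/13 − 610/13 = 44/13.

Buyers bear 99/13, sellers bear 44/13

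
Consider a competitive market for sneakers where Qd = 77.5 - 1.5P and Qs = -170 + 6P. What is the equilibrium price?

P* = 33

Set Qd = Qs: 77.5 - 1.5P = -170 + 6P.
247.5 = 7.5P, so P* = 33.
Q* = 77.5 − 1.5(33) = 28.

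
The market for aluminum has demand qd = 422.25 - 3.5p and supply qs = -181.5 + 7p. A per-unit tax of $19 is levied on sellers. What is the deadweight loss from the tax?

Deadweight loss = 2527/6

Pre-tax equilibrium: p* = 57.5, q* = 221.
Tax on sellers shifts supply to qs = -181.5 + 7(p − 19) = -314.5 + 7p.
422.25 - 3.5p = -314.5 + 7p gives buyer price pb = 421/6; sellers receive ps = 421/6 − 19 = 307/6.
New quantity: q = 422.25 − 3.5(421/6) = 530/3.
DWL = ½ × 19 × (221 − 530/3) = 2527/6.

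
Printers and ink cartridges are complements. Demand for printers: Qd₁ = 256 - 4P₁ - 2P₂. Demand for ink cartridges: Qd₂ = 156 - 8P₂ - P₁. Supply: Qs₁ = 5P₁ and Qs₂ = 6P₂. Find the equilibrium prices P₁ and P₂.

P₁ = 818/31, P₂ = 287/31

Market 1: 256 - 4P₁ - 2P₂ = 5P₁ → 9P₁ + 2P₂ = 256.
Market 2: 14P₂ + P₁ = 156.
Eliminating P₂: 14×(1) − 2×(2) gives 124P₁ = 3272, so P₁ = 818/31.
Back-substitute into (2): P₂ = (156 − 1×818/31) / 14 = 287/31.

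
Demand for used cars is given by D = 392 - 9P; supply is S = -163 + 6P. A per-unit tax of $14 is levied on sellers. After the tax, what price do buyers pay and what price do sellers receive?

Pre-tax equilibrium: P* = 37, Q* = 59.
Tax on sellers shifts supply to S = -163 + 6(P − 14) = -247 + 6P.
392 - 9P = -247 + 6P gives buyer price Pb = 42.6; sellers receive Ps = 42.6 − 14 = 28.6.
New quantity: Q = 392 − 9(42.6) = 8.6.

Buyers pay $42.6, sellers receive $28.6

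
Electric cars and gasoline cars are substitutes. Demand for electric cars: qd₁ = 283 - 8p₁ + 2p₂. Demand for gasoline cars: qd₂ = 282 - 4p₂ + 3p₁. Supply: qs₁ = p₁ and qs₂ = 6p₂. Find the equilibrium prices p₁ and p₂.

Market 1: 283 - 8p₁ + 2p₂ = p₁ → 9p₁ - 2p₂ = 283.
Market 2: 10p₂ - 3p₁ = 282.
Eliminating p₂: 10×(1) + 2×(2) gives 84p₁ = 3394, so p₁ = 1697/42.
Back-substitute into (2): p₂ = (282 + 3×1697/42) / 10 = 1129/28.

p₁ = 1697/42, p₂ = 1129/28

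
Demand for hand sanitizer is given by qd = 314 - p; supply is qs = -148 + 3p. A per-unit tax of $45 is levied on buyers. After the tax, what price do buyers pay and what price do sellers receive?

Buyers pay $149.25, sellers receive $104.25

Pre-tax equilibrium: p* = 115.5, q* = 198.5.
Tax on buyers shifts demand to qd = 314 − 1(p + 45) = 269 - p.
269 - p = -148 + 3p gives seller price ps = 104.25; buyers pay pb = 104.25 + 45 = 149.25.
New quantity: q = 314 − 1(149.25) = 164.75.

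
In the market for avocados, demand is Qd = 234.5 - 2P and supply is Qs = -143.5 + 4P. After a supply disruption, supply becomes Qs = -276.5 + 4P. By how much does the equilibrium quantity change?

ΔQ = -133/3

Original equilibrium: P* = 63, Q* = 108.5.
New equilibrium: 234.5 - 2P = -276.5 + 4P, so 511 = 6P and P' = 511/6; Q' = 234.5 − 2(511/6) = 385/6.
Change in quantity: 385/6 − 108.5 = -133/3.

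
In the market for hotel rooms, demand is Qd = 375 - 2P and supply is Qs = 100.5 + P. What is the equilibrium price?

Set Qd = Qs: 375 - 2P = 100.5 + P.
274.5 = 3P, so P* = 91.5.
Q* = 375 − 2(91.5) = 192.

P* = 91.5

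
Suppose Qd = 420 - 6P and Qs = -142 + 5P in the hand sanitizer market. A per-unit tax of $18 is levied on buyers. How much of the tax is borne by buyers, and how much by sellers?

Pre-tax equilibrium: P* = 562/11, Q* = 1248/11.
Tax on buyers shifts demand to Qd = 420 − 6(P + 18) = 312 - 6P.
312 - 6P = -142 + 5P gives seller price Ps = 454/11; buyers pay Pb = 454/11 + 18 = 652/11.
New quantity: Q = 420 − 6(652/11) = 708/11.
Buyer burden = 652/11 − 562/11 = 90/11; seller burden = 562/11 − 454/11 = 108/11.

Buyers bear 90/11, sellers bear 108/11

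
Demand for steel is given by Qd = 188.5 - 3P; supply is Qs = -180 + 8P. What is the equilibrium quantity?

Set Qd = Qs: 188.5 - 3P = -180 + 8P.
368.5 = 11P, so P* = 33.5.
Q* = 188.5 − 3(33.5) = 88.

Q* = 88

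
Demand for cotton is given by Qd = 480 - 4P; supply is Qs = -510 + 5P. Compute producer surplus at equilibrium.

Equilibrium: 480 - 4P = -510 + 5P gives P* = 110, Q* = 40.
Supply starts at P = 102 (where Qs = 0).
PS = ½(110 − 102)(40) = 160.

Producer surplus = 160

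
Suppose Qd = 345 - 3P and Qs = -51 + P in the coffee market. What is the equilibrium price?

P* = 99

Set Qd = Qs: 345 - 3P = -51 + P.
396 = 4P, so P* = 99.
Q* = 345 − 3(99) = 48.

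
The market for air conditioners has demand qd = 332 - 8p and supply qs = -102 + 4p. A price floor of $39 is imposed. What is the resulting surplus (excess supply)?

Equilibrium price would be p* = 217/6, so the floor at 39 binds.
At p = 39: qd = 20, qs = 54.
Surplus = 54 − 20 = 34.

Surplus = 34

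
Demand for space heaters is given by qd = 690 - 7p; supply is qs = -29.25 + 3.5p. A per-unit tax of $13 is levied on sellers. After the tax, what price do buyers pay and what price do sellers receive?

Pre-tax equilibrium: p* = 68.5, q* = 210.5.
Tax on sellers shifts supply to qs = -29.25 + 3.5(p − 13) = -74.75 + 3.5p.
690 - 7p = -74.75 + 3.5p gives buyer price pb = 437/6; sellers receive ps = 437/6 − 13 = 359/6.
New quantity: q = 690 − 7(437/6) = 1081/6.

Buyers pay 437/6, sellers receive 359/6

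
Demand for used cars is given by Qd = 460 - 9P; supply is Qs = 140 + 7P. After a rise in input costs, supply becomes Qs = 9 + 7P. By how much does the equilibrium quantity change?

Original equilibrium: P* = 20, Q* = 280.
New equilibrium: 460 - 9P = 9 + 7P, so 451 = 16P and P' = 28.1875; Q' = 460 − 9(28.1875) = 206.3125.
Change in quantity: 206.3125 − 280 = -73.6875.

ΔQ = -73.6875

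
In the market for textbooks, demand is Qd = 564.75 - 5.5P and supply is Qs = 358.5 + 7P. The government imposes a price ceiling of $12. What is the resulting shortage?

Equilibrium price would be P* = 16.5, so the ceiling at 12 binds.
At P = 12: Qd = 564.75 − 5.5(12) = 498.75, Qs = 358.5 + 7(12) = 442.5.
Shortage = 498.75 − 442.5 = 56.25.

Shortage = 56.25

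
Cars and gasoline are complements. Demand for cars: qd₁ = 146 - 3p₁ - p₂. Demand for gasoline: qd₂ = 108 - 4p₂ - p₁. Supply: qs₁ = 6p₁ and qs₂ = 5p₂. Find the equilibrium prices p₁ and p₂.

Market 1: 146 - 3p₁ - p₂ = 6p₁ → 9p₁ + p₂ = 146.
Market 2: 9p₂ + p₁ = 108.
Eliminating p₂: 9×(1) − 1×(2) gives 80p₁ = 1206, so p₁ = 15.075.
Back-substitute into (2): p₂ = (108 − 1×15.075) / 9 = 10.325.

p₁ = 15.075, p₂ = 10.325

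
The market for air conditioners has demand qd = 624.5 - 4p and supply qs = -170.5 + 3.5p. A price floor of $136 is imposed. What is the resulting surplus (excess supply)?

Equilibrium price would be p* = 106, so the floor at 136 binds.
At p = 136: qd = 80.5, qs = 305.5.
Surplus = 305.5 − 80.5 = 225.

Surplus = 225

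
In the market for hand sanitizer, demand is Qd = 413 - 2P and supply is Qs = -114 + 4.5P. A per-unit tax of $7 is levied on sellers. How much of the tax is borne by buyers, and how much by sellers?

Pre-tax equilibrium: P* = 1054/13, Q* = 3261/13.
Tax on sellers shifts supply to Qs = -114 + 4.5(P − 7) = -145.5 + 4.5P.
413 - 2P = -145.5 + 4.5P gives buyer price Pb = 1117/13; sellers receive Ps = 1117/13 − 7 = 1026/13.
New quantity: Q = 413 − 2(1117/13) = 3135/13.
Buyer burden = 1117/13 − 1054/13 = 63/13; seller burden = 1054/13 − 1026/13 = 28/13.

Buyers bear 63/13, sellers bear 28/13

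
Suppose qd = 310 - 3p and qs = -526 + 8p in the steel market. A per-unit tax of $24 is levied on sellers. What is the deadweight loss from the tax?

Pre-tax equilibrium: p* = 76, q* = 82.
Tax on sellers shifts supply to qs = -526 + 8(p − 24) = -718 + 8p.
310 - 3p = -718 + 8p gives buyer price pb = 1028/11; sellers receive ps = 1028/11 − 24 = 764/11.
New quantity: q = 310 − 3(1028/11) = 326/11.
DWL = ½ × 24 × (82 − 326/11) = 6912/11.

Deadweight loss = 6912/11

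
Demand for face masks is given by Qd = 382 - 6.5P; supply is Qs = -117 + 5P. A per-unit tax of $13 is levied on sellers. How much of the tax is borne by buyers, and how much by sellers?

Buyers bear 130/23, sellers bear 169/23

Pre-tax equilibrium: P* = 998/23, Q* = 2299/23.
Tax on sellers shifts supply to Qs = -117 + 5(P − 13) = -182 + 5P.
382 - 6.5P = -182 + 5P gives buyer price Pb = 1128/23; sellers receive Ps = 1128/23 − 13 = 829/23.
New quantity: Q = 382 − 6.5(1128/23) = 1454/23.
Buyer burden = 1128/23 − 998/23 = 130/23; seller burden = 998/23 − 829/23 = 169/23.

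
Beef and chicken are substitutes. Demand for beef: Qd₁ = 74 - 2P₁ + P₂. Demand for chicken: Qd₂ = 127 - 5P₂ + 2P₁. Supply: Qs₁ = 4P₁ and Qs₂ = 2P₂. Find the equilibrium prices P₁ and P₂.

P₁ = 16.125, P₂ = 22.75

Market 1: 74 - 2P₁ + P₂ = 4P₁ → 6P₁ - P₂ = 74.
Market 2: 7P₂ - 2P₁ = 127.
Eliminating P₂: 7×(1) + 1×(2) gives 40P₁ = 645, so P₁ = 16.125.
Back-substitute into (2): P₂ = (127 + 2×16.125) / 7 = 22.75.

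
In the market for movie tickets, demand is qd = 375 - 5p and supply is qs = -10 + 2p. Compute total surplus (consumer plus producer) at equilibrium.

Total surplus = 3500

Equilibrium: 375 - 5p = -10 + 2p gives p* = 55, q* = 100.
Demand choke price: p = 75; supply starts at p = 5.
CS = ½(75 − 55)(100) = 1000; PS = ½(55 − 5)(100) = 2500.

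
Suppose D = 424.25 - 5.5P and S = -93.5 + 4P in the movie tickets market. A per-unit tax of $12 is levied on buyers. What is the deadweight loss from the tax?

Deadweight loss = 3168/19

Pre-tax equilibrium: P* = 54.5, Q* = 124.5.
Tax on buyers shifts demand to D = 424.25 − 5.5(P + 12) = 358.25 - 5.5P.
358.25 - 5.5P = -93.5 + 4P gives seller price Ps = 1807/38; buyers pay Pb = 1807/38 + 12 = 2263/38.
New quantity: Q = 424.25 − 5.5(2263/38) = 3675/38.
DWL = ½ × 12 × (124.5 − 3675/38) = 3168/19.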